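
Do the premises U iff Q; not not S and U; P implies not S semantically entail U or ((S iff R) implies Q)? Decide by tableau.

Initial set: {(U iff Q); (not not S and U); (P implies not S); not (U or ((S iff R) implies Q))}.
(not not S and U): α-rule — add not not S, U.
not (U or ((S iff R) implies Q)): α-rule — add not U, not ((S iff R) implies Q).
× closes — contains both U and not U.
All 1 branch closes.
Every branch closed, so the premises entail the conclusion.

Yes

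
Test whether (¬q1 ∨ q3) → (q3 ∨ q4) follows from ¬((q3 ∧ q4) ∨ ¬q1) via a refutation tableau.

Initial set: {T ¬((q3 ∧ q4) ∨ ¬q1); F ((¬q1 ∨ q3) → (q3 ∨ q4))}.
T ¬((q3 ∧ q4) ∨ ¬q1): α-rule — add F (q3 ∧ q4), F ¬q1.
F ((¬q1 ∨ q3) → (q3 ∨ q4)): α-rule — add T (¬q1 ∨ q3), F (q3 ∨ q4).
F (q3 ∨ q4): α-rule — add F q3, F q4.
F (q3 ∧ q4): β-rule — branch into F q3  //  F q4.
  branch 1 (add F q3):
    T (¬q1 ∨ q3): β-rule — branch into T ¬q1  //  T q3.
      branch 1.1 (add T ¬q1):
        × closes — contains both q1 and ¬q1.
      branch 1.2 (add T q3):
        × closes — contains both q3 and ¬q3.
  branch 2 (add F q4):
    T (¬q1 ∨ q3): β-rule — branch into T ¬q1  //  T q3.
      branch 2.1 (add T ¬q1):
        × closes — contains both q1 and ¬q1.
      branch 2.2 (add T q3):
        × closes — contains both q3 and ¬q3.
All 4 branches close.
Every branch closed, so the premises entail the conclusion.

Yes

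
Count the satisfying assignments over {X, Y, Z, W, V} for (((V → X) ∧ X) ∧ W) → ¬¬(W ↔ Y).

28

Initial set: {((((V → X) ∧ X) ∧ W) → ¬¬(W ↔ Y))}.
((((V → X) ∧ X) ∧ W) → ¬¬(W ↔ Y)): β-rule — branch into ¬(((V → X) ∧ X) ∧ W)  //  ¬¬(W ↔ Y).
  branch 1 (add ¬(((V → X) ∧ X) ∧ W)):
    ¬(((V → X) ∧ X) ∧ W): β-rule — branch into ¬((V → X) ∧ X)  //  ¬W.
      branch 1.1 (add ¬((V → X) ∧ X)):
        ¬((V → X) ∧ X): β-rule — branch into ¬(V → X)  //  ¬X.
          branch 1.1.1 (add ¬(V → X)):
            ¬(V → X): α-rule — add V, ¬X.
            ○ open, literals {V=1, X=0}.
          branch 1.1.2 (add ¬X):
            ○ open, literals {X=0}.
      branch 1.2 (add ¬W):
        ○ open, literals {W=0}.
  branch 2 (add ¬¬(W ↔ Y)):
    ¬¬(W ↔ Y): drop double negation, giving (W ↔ Y).
    (W ↔ Y): β-rule — branch into W, Y  //  ¬W, ¬Y.
      branch 2.1 (add W, Y):
        ○ open, literals {W=1, Y=1}.
      branch 2.2 (add ¬W, ¬Y):
        ○ open, literals {W=0, Y=0}.
0 branches closed, 5 open.
Each open branch fixes some atoms; the unmentioned ones are free. Counting distinct full assignments: branch {V=1, X=0} (Y, Z, W) contributes 8 new; branch {X=0} (Y, Z, W, V) contributes 8 new; branch {W=0} (X, Y, Z, V) contributes 8 new; branch {W=1, Y=1} (X, Z, V) contributes 4 new; branch {W=0, Y=0} (X, Z, V) contributes 0 new. Total: 28.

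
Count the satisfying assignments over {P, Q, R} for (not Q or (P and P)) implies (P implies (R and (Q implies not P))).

Initial set: {((not Q or (P and P)) implies (P implies (R and (Q implies not P))))}.
((not Q or (P and P)) implies (P implies (R and (Q implies not P)))): β-rule — branch into not (not Q or (P and P))  //  (P implies (R and (Q implies not P))).
  branch 1 (add not (not Q or (P and P))):
    not (not Q or (P and P)): α-rule — add not not Q, not (P and P).
    not (P and P): β-rule — branch into not P  //  not P.
      branch 1.1 (add not P):
        ○ open, literals {P=F, Q=T}.
      branch 1.2 (add not P):
        ○ open, literals {P=F, Q=T}.
  branch 2 (add (P implies (R and (Q implies not P)))):
    (P implies (R and (Q implies not P))): β-rule — branch into not P  //  (R and (Q implies not P)).
      branch 2.1 (add not P):
        ○ open, literals {P=F}.
      branch 2.2 (add (R and (Q implies not P))):
        (R and (Q implies not P)): α-rule — add R, (Q implies not P).
        (Q implies not P): β-rule — branch into not Q  //  not P.
          branch 2.2.1 (add not Q):
            ○ open, literals {Q=F, R=T}.
          branch 2.2.2 (add not P):
            ○ open, literals {P=F, R=T}.
0 branches closed, 5 open.
Each open branch fixes some atoms; the unmentioned ones are free. Counting distinct full assignments: branch {P=F, Q=T} (R) contributes 2 new; branch {P=F, Q=T} (R) contributes 0 new; branch {P=F} (Q, R) contributes 2 new; branch {Q=F, R=T} (P) contributes 1 new; branch {P=F, R=T} (Q) contributes 0 new. Total: 5.

5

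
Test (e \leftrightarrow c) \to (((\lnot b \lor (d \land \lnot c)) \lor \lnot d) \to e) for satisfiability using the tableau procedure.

Initial set: {((e \leftrightarrow c) \to (((\lnot b \lor (d \land \lnot c)) \lor \lnot d) \to e))}.
((e \leftrightarrow c) \to (((\lnot b \lor (d \land \lnot c)) \lor \lnot d) \to e)): β-rule — branch into \lnot (e \leftrightarrow c)  //  (((\lnot b \lor (d \land \lnot c)) \lor \lnot d) \to e).
  branch 1 (add \lnot (e \leftrightarrow c)):
    \lnot (e \leftrightarrow c): β-rule — branch into e, \lnot c  //  \lnot e, c.
      branch 1.1 (add e, \lnot c):
        ○ open, literals {c=F, e=T}.
      branch 1.2 (add \lnot e, c):
        ○ open, literals {c=T, e=F}.
  branch 2 (add (((\lnot b \lor (d \land \lnot c)) \lor \lnot d) \to e)):
    (((\lnot b \lor (d \land \lnot c)) \lor \lnot d) \to e): β-rule — branch into \lnot ((\lnot b \lor (d \land \lnot c)) \lor \lnot d)  //  e.
      branch 2.1 (add \lnot ((\lnot b \lor (d \land \lnot c)) \lor \lnot d)):
        \lnot ((\lnot b \lor (d \land \lnot c)) \lor \lnot d): α-rule — add \lnot (\lnot b \lor (d \land \lnot c)), \lnot \lnot d.
        \lnot (\lnot b \lor (d \land \lnot c)): α-rule — add \lnot \lnot b, \lnot (d \land \lnot c).
        \lnot (d \land \lnot c): β-rule — branch into \lnot d  //  \lnot \lnot c.
          branch 2.1.1 (add \lnot d):
            × closes — contains both d and \lnot d.
          branch 2.1.2 (add \lnot \lnot c):
            ○ open, literals {b=T, c=T, d=T}.
      branch 2.2 (add e):
        ○ open, literals {e=T}.
1 branch closed, 4 open.
An open branch gives a satisfying assignment: c=F, e=T.

Satisfiable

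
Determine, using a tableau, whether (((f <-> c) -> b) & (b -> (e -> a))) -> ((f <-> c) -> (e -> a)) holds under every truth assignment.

Valid

Assume the negation and expand:
Initial set: {F ((((f <-> c) -> b) & (b -> (e -> a))) -> ((f <-> c) -> (e -> a)))}.
F ((((f <-> c) -> b) & (b -> (e -> a))) -> ((f <-> c) -> (e -> a))): α-rule — add T (((f <-> c) -> b) & (b -> (e -> a))), F ((f <-> c) -> (e -> a)).
T (((f <-> c) -> b) & (b -> (e -> a))): α-rule — add T ((f <-> c) -> b), T (b -> (e -> a)).
F ((f <-> c) -> (e -> a)): α-rule — add T (f <-> c), F (e -> a).
F (e -> a): α-rule — add T e, F a.
T ((f <-> c) -> b): β-rule — branch into F (f <-> c)  //  T b.
  branch 1 (add F (f <-> c)):
    T (b -> (e -> a)): β-rule — branch into F b  //  T (e -> a).
      branch 1.1 (add F b):
        T (f <-> c): β-rule — branch into T f, T c  //  F f, F c.
          branch 1.1.1 (add T f, T c):
            F (f <-> c): β-rule — branch into T f, F c  //  F f, T c.
              branch 1.1.1.1 (add T f, F c):
                × closes — contains both c and ~c.
              branch 1.1.1.2 (add F f, T c):
                × closes — contains both f and ~f.
          branch 1.1.2 (add F f, F c):
            F (f <-> c): β-rule — branch into T f, F c  //  F f, T c.
              branch 1.1.2.1 (add T f, F c):
                × closes — contains both f and ~f.
              branch 1.1.2.2 (add F f, T c):
                × closes — contains both c and ~c.
      branch 1.2 (add T (e -> a)):
        T (f <-> c): β-rule — branch into T f, T c  //  F f, F c.
          branch 1.2.1 (add T f, T c):
            F (f <-> c): β-rule — branch into T f, F c  //  F f, T c.
              branch 1.2.1.1 (add T f, F c):
                × closes — contains both c and ~c.
              branch 1.2.1.2 (add F f, T c):
                × closes — contains both f and ~f.
          branch 1.2.2 (add F f, F c):
            F (f <-> c): β-rule — branch into T f, F c  //  F f, T c.
              branch 1.2.2.1 (add T f, F c):
                × closes — contains both f and ~f.
              branch 1.2.2.2 (add F f, T c):
                × closes — contains both c and ~c.
  branch 2 (add T b):
    T (b -> (e -> a)): β-rule — branch into F b  //  T (e -> a).
      branch 2.1 (add F b):
        × closes — contains both b and ~b.
      branch 2.2 (add T (e -> a)):
        T (f <-> c): β-rule — branch into T f, T c  //  F f, F c.
          branch 2.2.1 (add T f, T c):
            T (e -> a): β-rule — branch into F e  //  T a.
              branch 2.2.1.1 (add F e):
                × closes — contains both e and ~e.
              branch 2.2.1.2 (add T a):
                × closes — contains both a and ~a.
          branch 2.2.2 (add F f, F c):
            T (e -> a): β-rule — branch into F e  //  T a.
              branch 2.2.2.1 (add F e):
                × closes — contains both e and ~e.
              branch 2.2.2.2 (add T a):
                × closes — contains both a and ~a.
All 13 branches close.
Every branch closed, so the negation is unsatisfiable and the formula is valid.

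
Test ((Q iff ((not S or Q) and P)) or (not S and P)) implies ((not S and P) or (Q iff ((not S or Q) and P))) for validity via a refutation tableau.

Assume the negation and expand:
Initial set: {not (((Q iff ((not S or Q) and P)) or (not S and P)) implies ((not S and P) or (Q iff ((not S or Q) and P))))}.
not (((Q iff ((not S or Q) and P)) or (not S and P)) implies ((not S and P) or (Q iff ((not S or Q) and P)))): α-rule — add ((Q iff ((not S or Q) and P)) or (not S and P)), not ((not S and P) or (Q iff ((not S or Q) and P))).
not ((not S and P) or (Q iff ((not S or Q) and P))): α-rule — add not (not S and P), not (Q iff ((not S or Q) and P)).
((Q iff ((not S or Q) and P)) or (not S and P)): β-rule — branch into (Q iff ((not S or Q) and P))  //  (not S and P).
  branch 1 (add (Q iff ((not S or Q) and P))):
    not (not S and P): β-rule — branch into not not S  //  not P.
      branch 1.1 (add not not S):
        not (Q iff ((not S or Q) and P)): β-rule — branch into Q, not ((not S or Q) and P)  //  not Q, ((not S or Q) and P).
          branch 1.1.1 (add Q, not ((not S or Q) and P)):
            (Q iff ((not S or Q) and P)): β-rule — branch into Q, ((not S or Q) and P)  //  not Q, not ((not S or Q) and P).
              branch 1.1.1.1 (add Q, ((not S or Q) and P)):
                ((not S or Q) and P): α-rule — add (not S or Q), P.
                not ((not S or Q) and P): β-rule — branch into not (not S or Q)  //  not P.
                  branch 1.1.1.1.1 (add not (not S or Q)):
                    not (not S or Q): α-rule — add not not S, not Q.
                    × closes — contains both Q and not Q.
                  branch 1.1.1.1.2 (add not P):
                    × closes — contains both P and not P.
              branch 1.1.1.2 (add not Q, not ((not S or Q) and P)):
                × closes — contains both Q and not Q.
          branch 1.1.2 (add not Q, ((not S or Q) and P)):
            ((not S or Q) and P): α-rule — add (not S or Q), P.
            (Q iff ((not S or Q) and P)): β-rule — branch into Q, ((not S or Q) and P)  //  not Q, not ((not S or Q) and P).
              branch 1.1.2.1 (add Q, ((not S or Q) and P)):
                × closes — contains both Q and not Q.
              branch 1.1.2.2 (add not Q, not ((not S or Q) and P)):
                (not S or Q): β-rule — branch into not S  //  Q.
                  branch 1.1.2.2.1 (add not S):
                    × closes — contains both S and not S.
                  branch 1.1.2.2.2 (add Q):
                    × closes — contains both Q and not Q.
      branch 1.2 (add not P):
        not (Q iff ((not S or Q) and P)): β-rule — branch into Q, not ((not S or Q) and P)  //  not Q, ((not S or Q) and P).
          branch 1.2.1 (add Q, not ((not S or Q) and P)):
            (Q iff ((not S or Q) and P)): β-rule — branch into Q, ((not S or Q) and P)  //  not Q, not ((not S or Q) and P).
              branch 1.2.1.1 (add Q, ((not S or Q) and P)):
                ((not S or Q) and P): α-rule — add (not S or Q), P.
                × closes — contains both P and not P.
              branch 1.2.1.2 (add not Q, not ((not S or Q) and P)):
                × closes — contains both Q and not Q.
          branch 1.2.2 (add not Q, ((not S or Q) and P)):
            ((not S or Q) and P): α-rule — add (not S or Q), P.
            × closes — contains both P and not P.
  branch 2 (add (not S and P)):
    (not S and P): α-rule — add not S, P.
    not (not S and P): β-rule — branch into not not S  //  not P.
      branch 2.1 (add not not S):
        × closes — contains both S and not S.
      branch 2.2 (add not P):
        × closes — contains both P and not P.
All 11 branches close.
Every branch closed, so the negation is unsatisfiable and the formula is valid.

Valid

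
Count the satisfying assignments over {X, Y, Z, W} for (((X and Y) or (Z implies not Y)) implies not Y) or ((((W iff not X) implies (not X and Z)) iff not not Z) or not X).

Initial set: {((((X and Y) or (Z implies not Y)) implies not Y) or ((((W iff not X) implies (not X and Z)) iff not not Z) or not X))}.
((((X and Y) or (Z implies not Y)) implies not Y) or ((((W iff not X) implies (not X and Z)) iff not not Z) or not X)): β-rule — branch into (((X and Y) or (Z implies not Y)) implies not Y)  //  ((((W iff not X) implies (not X and Z)) iff not not Z) or not X).
  branch 1 (add (((X and Y) or (Z implies not Y)) implies not Y)):
    (((X and Y) or (Z implies not Y)) implies not Y): β-rule — branch into not ((X and Y) or (Z implies not Y))  //  not Y.
      branch 1.1 (add not ((X and Y) or (Z implies not Y))):
        not ((X and Y) or (Z implies not Y)): α-rule — add not (X and Y), not (Z implies not Y).
        not (Z implies not Y): α-rule — add Z, not not Y.
        not (X and Y): β-rule — branch into not X  //  not Y.
          branch 1.1.1 (add not X):
            ○ open, literals {X=false, Y=true, Z=true}.
          branch 1.1.2 (add not Y):
            × closes — contains both Y and not Y.
      branch 1.2 (add not Y):
        ○ open, literals {Y=false}.
  branch 2 (add ((((W iff not X) implies (not X and Z)) iff not not Z) or not X)):
    ((((W iff not X) implies (not X and Z)) iff not not Z) or not X): β-rule — branch into (((W iff not X) implies (not X and Z)) iff not not Z)  //  not X.
      branch 2.1 (add (((W iff not X) implies (not X and Z)) iff not not Z)):
        (((W iff not X) implies (not X and Z)) iff not not Z): β-rule — branch into ((W iff not X) implies (not X and Z)), not not Z  //  not ((W iff not X) implies (not X and Z)), not not not Z.
          branch 2.1.1 (add ((W iff not X) implies (not X and Z)), not not Z):
            not not Z: drop double negation, giving Z.
            ((W iff not X) implies (not X and Z)): β-rule — branch into not (W iff not X)  //  (not X and Z).
              branch 2.1.1.1 (add not (W iff not X)):
                not (W iff not X): β-rule — branch into W, not not X  //  not W, not X.
                  branch 2.1.1.1.1 (add W, not not X):
                    ○ open, literals {W=true, X=true, Z=true}.
                  branch 2.1.1.1.2 (add not W, not X):
                    ○ open, literals {W=false, X=false, Z=true}.
              branch 2.1.1.2 (add (not X and Z)):
                (not X and Z): α-rule — add not X, Z.
                ○ open, literals {X=false, Z=true}.
          branch 2.1.2 (add not ((W iff not X) implies (not X and Z)), not not not Z):
            not ((W iff not X) implies (not X and Z)): α-rule — add (W iff not X), not (not X and Z).
            not not not Z: drop double negation, giving not Z.
            (W iff not X): β-rule — branch into W, not X  //  not W, not not X.
              branch 2.1.2.1 (add W, not X):
                not (not X and Z): β-rule — branch into not not X  //  not Z.
                  branch 2.1.2.1.1 (add not not X):
                    × closes — contains both X and not X.
                  branch 2.1.2.1.2 (add not Z):
                    ○ open, literals {W=true, X=false, Z=false}.
              branch 2.1.2.2 (add not W, not not X):
                not (not X and Z): β-rule — branch into not not X  //  not Z.
                  branch 2.1.2.2.1 (add not not X):
                    ○ open, literals {W=false, X=true, Z=false}.
                  branch 2.1.2.2.2 (add not Z):
                    ○ open, literals {W=false, X=true, Z=false}.
      branch 2.2 (add not X):
        ○ open, literals {X=false}.
2 branches closed, 9 open.
Each open branch fixes some atoms; the unmentioned ones are free. Counting distinct full assignments: branch {X=false, Y=true, Z=true} (W) contributes 2 new; branch {Y=false} (X, Z, W) contributes 8 new; branch {W=true, X=true, Z=true} (Y) contributes 1 new; branch {W=false, X=false, Z=true} (Y) contributes 0 new; branch {X=false, Z=true} (Y, W) contributes 0 new; branch {W=true, X=false, Z=false} (Y) contributes 1 new; branch {W=false, X=true, Z=false} (Y) contributes 1 new; branch {W=false, X=true, Z=false} (Y) contributes 0 new; branch {X=false} (Y, Z, W) contributes 1 new. Total: 14.

14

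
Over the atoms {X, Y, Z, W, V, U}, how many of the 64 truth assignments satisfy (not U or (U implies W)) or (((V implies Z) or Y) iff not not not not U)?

62

Initial set: {T ((not U or (U implies W)) or (((V implies Z) or Y) iff not not not not U))}.
T ((not U or (U implies W)) or (((V implies Z) or Y) iff not not not not U)): β-rule — branch into T (not U or (U implies W))  //  T (((V implies Z) or Y) iff not not not not U).
  branch 1 (add T (not U or (U implies W))):
    T (not U or (U implies W)): β-rule — branch into T not U  //  T (U implies W).
      branch 1.1 (add T not U):
        ○ open, literals {U=F}.
      branch 1.2 (add T (U implies W)):
        T (U implies W): β-rule — branch into F U  //  T W.
          branch 1.2.1 (add F U):
            ○ open, literals {U=F}.
          branch 1.2.2 (add T W):
            ○ open, literals {W=T}.
  branch 2 (add T (((V implies Z) or Y) iff not not not not U)):
    T (((V implies Z) or Y) iff not not not not U): β-rule — branch into T ((V implies Z) or Y), T not not not not U  //  F ((V implies Z) or Y), F not not not not U.
      branch 2.1 (add T ((V implies Z) or Y), T not not not not U):
        T not not not not U: drop double negation, giving T not not U.
        T not not U: drop double negation, giving T U.
        T ((V implies Z) or Y): β-rule — branch into T (V implies Z)  //  T Y.
          branch 2.1.1 (add T (V implies Z)):
            T (V implies Z): β-rule — branch into F V  //  T Z.
              branch 2.1.1.1 (add F V):
                ○ open, literals {U=T, V=F}.
              branch 2.1.1.2 (add T Z):
                ○ open, literals {U=T, Z=T}.
          branch 2.1.2 (add T Y):
            ○ open, literals {U=T, Y=T}.
      branch 2.2 (add F ((V implies Z) or Y), F not not not not U):
        F ((V implies Z) or Y): α-rule — add F (V implies Z), F Y.
        F not not not not U: drop double negation, giving F not not U.
        F (V implies Z): α-rule — add T V, F Z.
        F not not U: drop double negation, giving F U.
        ○ open, literals {U=F, V=T, Y=F, Z=F}.
0 branches closed, 7 open.
Each open branch fixes some atoms; the unmentioned ones are free. Counting distinct full assignments: branch {U=F} (X, Y, Z, W, V) contributes 32 new; branch {U=F} (X, Y, Z, W, V) contributes 0 new; branch {W=T} (X, Y, Z, V, U) contributes 16 new; branch {U=T, V=F} (X, Y, Z, W) contributes 8 new; branch {U=T, Z=T} (X, Y, W, V) contributes 4 new; branch {U=T, Y=T} (X, Z, W, V) contributes 2 new; branch {U=F, V=T, Y=F, Z=F} (X, W) contributes 0 new. Total: 62.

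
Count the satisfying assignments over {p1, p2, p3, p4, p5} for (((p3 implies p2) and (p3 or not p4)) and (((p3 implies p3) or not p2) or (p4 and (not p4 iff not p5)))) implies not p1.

Initial set: {((((p3 implies p2) and (p3 or not p4)) and (((p3 implies p3) or not p2) or (p4 and (not p4 iff not p5)))) implies not p1)}.
((((p3 implies p2) and (p3 or not p4)) and (((p3 implies p3) or not p2) or (p4 and (not p4 iff not p5)))) implies not p1): β-rule — branch into not (((p3 implies p2) and (p3 or not p4)) and (((p3 implies p3) or not p2) or (p4 and (not p4 iff not p5))))  //  not p1.
  branch 1 (add not (((p3 implies p2) and (p3 or not p4)) and (((p3 implies p3) or not p2) or (p4 and (not p4 iff not p5))))):
    not (((p3 implies p2) and (p3 or not p4)) and (((p3 implies p3) or not p2) or (p4 and (not p4 iff not p5)))): β-rule — branch into not ((p3 implies p2) and (p3 or not p4))  //  not (((p3 implies p3) or not p2) or (p4 and (not p4 iff not p5))).
      branch 1.1 (add not ((p3 implies p2) and (p3 or not p4))):
        not ((p3 implies p2) and (p3 or not p4)): β-rule — branch into not (p3 implies p2)  //  not (p3 or not p4).
          branch 1.1.1 (add not (p3 implies p2)):
            not (p3 implies p2): α-rule — add p3, not p2.
            ○ open, literals {p2=false, p3=true}.
          branch 1.1.2 (add not (p3 or not p4)):
            not (p3 or not p4): α-rule — add not p3, not not p4.
            ○ open, literals {p3=false, p4=true}.
      branch 1.2 (add not (((p3 implies p3) or not p2) or (p4 and (not p4 iff not p5)))):
        not (((p3 implies p3) or not p2) or (p4 and (not p4 iff not p5))): α-rule — add not ((p3 implies p3) or not p2), not (p4 and (not p4 iff not p5)).
        not ((p3 implies p3) or not p2): α-rule — add not (p3 implies p3), not not p2.
        not (p3 implies p3): α-rule — add p3, not p3.
        × closes — contains both p3 and not p3.
  branch 2 (add not p1):
    ○ open, literals {p1=false}.
1 branch closed, 3 open.
Each open branch fixes some atoms; the unmentioned ones are free. Counting distinct full assignments: branch {p2=false, p3=true} (p1, p4, p5) contributes 8 new; branch {p3=false, p4=true} (p1, p2, p5) contributes 8 new; branch {p1=false} (p2, p3, p4, p5) contributes 8 new. Total: 24.

24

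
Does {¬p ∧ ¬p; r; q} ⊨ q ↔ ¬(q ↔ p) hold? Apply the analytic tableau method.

Initial set: {(¬p ∧ ¬p); r; q; ¬(q ↔ ¬(q ↔ p))}.
(¬p ∧ ¬p): α-rule — add ¬p, ¬p.
¬(q ↔ ¬(q ↔ p)): β-rule — branch into q, ¬¬(q ↔ p)  //  ¬q, ¬(q ↔ p).
  branch 1 (add q, ¬¬(q ↔ p)):
    ¬¬(q ↔ p): β-rule — branch into q, p  //  ¬q, ¬p.
      branch 1.1 (add q, p):
        × closes — contains both p and ¬p.
      branch 1.2 (add ¬q, ¬p):
        × closes — contains both q and ¬q.
  branch 2 (add ¬q, ¬(q ↔ p)):
    × closes — contains both q and ¬q.
All 3 branches close.
Every branch closed, so the premises entail the conclusion.

Yes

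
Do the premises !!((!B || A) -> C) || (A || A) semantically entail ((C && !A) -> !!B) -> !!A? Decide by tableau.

Initial set: {(!!((!B || A) -> C) || (A || A)); !(((C && !A) -> !!B) -> !!A)}.
!(((C && !A) -> !!B) -> !!A): α-rule — add ((C && !A) -> !!B), !!!A.
!!!A: drop double negation, giving !A.
(!!((!B || A) -> C) || (A || A)): β-rule — branch into !!((!B || A) -> C)  //  (A || A).
  branch 1 (add !!((!B || A) -> C)):
    !!((!B || A) -> C): drop double negation, giving ((!B || A) -> C).
    ((C && !A) -> !!B): β-rule — branch into !(C && !A)  //  !!B.
      branch 1.1 (add !(C && !A)):
        ((!B || A) -> C): β-rule — branch into !(!B || A)  //  C.
          branch 1.1.1 (add !(!B || A)):
            !(!B || A): α-rule — add !!B, !A.
            !(C && !A): β-rule — branch into !C  //  !!A.
              branch 1.1.1.1 (add !C):
                ○ open, literals {A=F, B=T, C=F}.
              branch 1.1.1.2 (add !!A):
                × closes — contains both A and !A.
          branch 1.1.2 (add C):
            !(C && !A): β-rule — branch into !C  //  !!A.
              branch 1.1.2.1 (add !C):
                × closes — contains both C and !C.
              branch 1.1.2.2 (add !!A):
                × closes — contains both A and !A.
      branch 1.2 (add !!B):
        !!B: drop double negation, giving B.
        ((!B || A) -> C): β-rule — branch into !(!B || A)  //  C.
          branch 1.2.1 (add !(!B || A)):
            !(!B || A): α-rule — add !!B, !A.
            ○ open, literals {A=F, B=T}.
          branch 1.2.2 (add C):
            ○ open, literals {A=F, B=T, C=T}.
  branch 2 (add (A || A)):
    ((C && !A) -> !!B): β-rule — branch into !(C && !A)  //  !!B.
      branch 2.1 (add !(C && !A)):
        (A || A): β-rule — branch into A  //  A.
          branch 2.1.1 (add A):
            × closes — contains both A and !A.
          branch 2.1.2 (add A):
            × closes — contains both A and !A.
      branch 2.2 (add !!B):
        !!B: drop double negation, giving B.
        (A || A): β-rule — branch into A  //  A.
          branch 2.2.1 (add A):
            × closes — contains both A and !A.
          branch 2.2.2 (add A):
            × closes — contains both A and !A.
7 branches closed, 3 open.
An open branch gives a countermodel: A=F, B=T, C=F (unmentioned atoms arbitrary); the premises hold there but the conclusion fails.

No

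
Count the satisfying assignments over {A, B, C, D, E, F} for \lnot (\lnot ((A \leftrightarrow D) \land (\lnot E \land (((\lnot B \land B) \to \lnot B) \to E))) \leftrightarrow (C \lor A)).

Initial set: {\lnot (\lnot ((A \leftrightarrow D) \land (\lnot E \land (((\lnot B \land B) \to \lnot B) \to E))) \leftrightarrow (C \lor A))}.
\lnot (\lnot ((A \leftrightarrow D) \land (\lnot E \land (((\lnot B \land B) \to \lnot B) \to E))) \leftrightarrow (C \lor A)): β-rule — branch into \lnot ((A \leftrightarrow D) \land (\lnot E \land (((\lnot B \land B) \to \lnot B) \to E))), \lnot (C \lor A)  //  \lnot \lnot ((A \leftrightarrow D) \land (\lnot E \land (((\lnot B \land B) \to \lnot B) \to E))), (C \lor A).
  branch 1 (add \lnot ((A \leftrightarrow D) \land (\lnot E \land (((\lnot B \land B) \to \lnot B) \to E))), \lnot (C \lor A)):
    \lnot (C \lor A): α-rule — add \lnot C, \lnot A.
    \lnot ((A \leftrightarrow D) \land (\lnot E \land (((\lnot B \land B) \to \lnot B) \to E))): β-rule — branch into \lnot (A \leftrightarrow D)  //  \lnot (\lnot E \land (((\lnot B \land B) \to \lnot B) \to E)).
      branch 1.1 (add \lnot (A \leftrightarrow D)):
        \lnot (A \leftrightarrow D): β-rule — branch into A, \lnot D  //  \lnot A, D.
          branch 1.1.1 (add A, \lnot D):
            × closes — contains both A and \lnot A.
          branch 1.1.2 (add \lnot A, D):
            ○ open, literals {A=false, C=false, D=true}.
      branch 1.2 (add \lnot (\lnot E \land (((\lnot B \land B) \to \lnot B) \to E))):
        \lnot (\lnot E \land (((\lnot B \land B) \to \lnot B) \to E)): β-rule — branch into \lnot \lnot E  //  \lnot (((\lnot B \land B) \to \lnot B) \to E).
          branch 1.2.1 (add \lnot \lnot E):
            ○ open, literals {A=false, C=false, E=true}.
          branch 1.2.2 (add \lnot (((\lnot B \land B) \to \lnot B) \to E)):
            \lnot (((\lnot B \land B) \to \lnot B) \to E): α-rule — add ((\lnot B \land B) \to \lnot B), \lnot E.
            ((\lnot B \land B) \to \lnot B): β-rule — branch into \lnot (\lnot B \land B)  //  \lnot B.
              branch 1.2.2.1 (add \lnot (\lnot B \land B)):
                \lnot (\lnot B \land B): β-rule — branch into \lnot \lnot B  //  \lnot B.
                  branch 1.2.2.1.1 (add \lnot \lnot B):
                    ○ open, literals {A=false, B=true, C=false, E=false}.
                  branch 1.2.2.1.2 (add \lnot B):
                    ○ open, literals {A=false, B=false, C=false, E=false}.
              branch 1.2.2.2 (add \lnot B):
                ○ open, literals {A=false, B=false, C=false, E=false}.
  branch 2 (add \lnot \lnot ((A \leftrightarrow D) \land (\lnot E \land (((\lnot B \land B) \to \lnot B) \to E))), (C \lor A)):
    \lnot \lnot ((A \leftrightarrow D) \land (\lnot E \land (((\lnot B \land B) \to \lnot B) \to E))): α-rule — add (A \leftrightarrow D), (\lnot E \land (((\lnot B \land B) \to \lnot B) \to E)).
    (\lnot E \land (((\lnot B \land B) \to \lnot B) \to E)): α-rule — add \lnot E, (((\lnot B \land B) \to \lnot B) \to E).
    (C \lor A): β-rule — branch into C  //  A.
      branch 2.1 (add C):
        (A \leftrightarrow D): β-rule — branch into A, D  //  \lnot A, \lnot D.
          branch 2.1.1 (add A, D):
            (((\lnot B \land B) \to \lnot B) \to E): β-rule — branch into \lnot ((\lnot B \land B) \to \lnot B)  //  E.
              branch 2.1.1.1 (add \lnot ((\lnot B \land B) \to \lnot B)):
                \lnot ((\lnot B \land B) \to \lnot B): α-rule — add (\lnot B \land B), \lnot \lnot B.
                (\lnot B \land B): α-rule — add \lnot B, B.
                × closes — contains both B and \lnot B.
              branch 2.1.1.2 (add E):
                × closes — contains both E and \lnot E.
          branch 2.1.2 (add \lnot A, \lnot D):
            (((\lnot B \land B) \to \lnot B) \to E): β-rule — branch into \lnot ((\lnot B \land B) \to \lnot B)  //  E.
              branch 2.1.2.1 (add \lnot ((\lnot B \land B) \to \lnot B)):
                \lnot ((\lnot B \land B) \to \lnot B): α-rule — add (\lnot B \land B), \lnot \lnot B.
                (\lnot B \land B): α-rule — add \lnot B, B.
                × closes — contains both B and \lnot B.
              branch 2.1.2.2 (add E):
                × closes — contains both E and \lnot E.
      branch 2.2 (add A):
        (A \leftrightarrow D): β-rule — branch into A, D  //  \lnot A, \lnot D.
          branch 2.2.1 (add A, D):
            (((\lnot B \land B) \to \lnot B) \to E): β-rule — branch into \lnot ((\lnot B \land B) \to \lnot B)  //  E.
              branch 2.2.1.1 (add \lnot ((\lnot B \land B) \to \lnot B)):
                \lnot ((\lnot B \land B) \to \lnot B): α-rule — add (\lnot B \land B), \lnot \lnot B.
                (\lnot B \land B): α-rule — add \lnot B, B.
                × closes — contains both B and \lnot B.
              branch 2.2.1.2 (add E):
                × closes — contains both E and \lnot E.
          branch 2.2.2 (add \lnot A, \lnot D):
            × closes — contains both A and \lnot A.
8 branches closed, 5 open.
Each open branch fixes some atoms; the unmentioned ones are free. Counting distinct full assignments: branch {A=false, C=false, D=true} (B, E, F) contributes 8 new; branch {A=false, C=false, E=true} (B, D, F) contributes 4 new; branch {A=false, B=true, C=false, E=false} (D, F) contributes 2 new; branch {A=false, B=false, C=false, E=false} (D, F) contributes 2 new; branch {A=false, B=false, C=false, E=false} (D, F) contributes 0 new. Total: 16.

16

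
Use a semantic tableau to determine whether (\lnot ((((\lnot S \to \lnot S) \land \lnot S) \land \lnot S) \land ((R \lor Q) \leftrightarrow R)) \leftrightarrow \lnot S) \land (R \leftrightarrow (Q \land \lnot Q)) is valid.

Not valid

Assume the negation and expand:
Initial set: {\lnot ((\lnot ((((\lnot S \to \lnot S) \land \lnot S) \land \lnot S) \land ((R \lor Q) \leftrightarrow R)) \leftrightarrow \lnot S) \land (R \leftrightarrow (Q \land \lnot Q)))}.
\lnot ((\lnot ((((\lnot S \to \lnot S) \land \lnot S) \land \lnot S) \land ((R \lor Q) \leftrightarrow R)) \leftrightarrow \lnot S) \land (R \leftrightarrow (Q \land \lnot Q))): β-rule — branch into \lnot (\lnot ((((\lnot S \to \lnot S) \land \lnot S) \land \lnot S) \land ((R \lor Q) \leftrightarrow R)) \leftrightarrow \lnot S)  //  \lnot (R \leftrightarrow (Q \land \lnot Q)).
  branch 1 (add \lnot (\lnot ((((\lnot S \to \lnot S) \land \lnot S) \land \lnot S) \land ((R \lor Q) \leftrightarrow R)) \leftrightarrow \lnot S)):
    \lnot (\lnot ((((\lnot S \to \lnot S) \land \lnot S) \land \lnot S) \land ((R \lor Q) \leftrightarrow R)) \leftrightarrow \lnot S): β-rule — branch into \lnot ((((\lnot S \to \lnot S) \land \lnot S) \land \lnot S) \land ((R \lor Q) \leftrightarrow R)), \lnot \lnot S  //  \lnot \lnot ((((\lnot S \to \lnot S) \land \lnot S) \land \lnot S) \land ((R \lor Q) \leftrightarrow R)), \lnot S.
      branch 1.1 (add \lnot ((((\lnot S \to \lnot S) \land \lnot S) \land \lnot S) \land ((R \lor Q) \leftrightarrow R)), \lnot \lnot S):
        \lnot ((((\lnot S \to \lnot S) \land \lnot S) \land \lnot S) \land ((R \lor Q) \leftrightarrow R)): β-rule — branch into \lnot (((\lnot S \to \lnot S) \land \lnot S) \land \lnot S)  //  \lnot ((R \lor Q) \leftrightarrow R).
          branch 1.1.1 (add \lnot (((\lnot S \to \lnot S) \land \lnot S) \land \lnot S)):
            \lnot (((\lnot S \to \lnot S) \land \lnot S) \land \lnot S): β-rule — branch into \lnot ((\lnot S \to \lnot S) \land \lnot S)  //  \lnot \lnot S.
              branch 1.1.1.1 (add \lnot ((\lnot S \to \lnot S) \land \lnot S)):
                \lnot ((\lnot S \to \lnot S) \land \lnot S): β-rule — branch into \lnot (\lnot S \to \lnot S)  //  \lnot \lnot S.
                  branch 1.1.1.1.1 (add \lnot (\lnot S \to \lnot S)):
                    \lnot (\lnot S \to \lnot S): α-rule — add \lnot S, \lnot \lnot S.
                    × closes — contains both S and \lnot S.
                  branch 1.1.1.1.2 (add \lnot \lnot S):
                    ○ open, literals {S=true}.
              branch 1.1.1.2 (add \lnot \lnot S):
                ○ open, literals {S=true}.
          branch 1.1.2 (add \lnot ((R \lor Q) \leftrightarrow R)):
            \lnot ((R \lor Q) \leftrightarrow R): β-rule — branch into (R \lor Q), \lnot R  //  \lnot (R \lor Q), R.
              branch 1.1.2.1 (add (R \lor Q), \lnot R):
                (R \lor Q): β-rule — branch into R  //  Q.
                  branch 1.1.2.1.1 (add R):
                    × closes — contains both R and \lnot R.
                  branch 1.1.2.1.2 (add Q):
                    ○ open, literals {Q=true, R=false, S=true}.
              branch 1.1.2.2 (add \lnot (R \lor Q), R):
                \lnot (R \lor Q): α-rule — add \lnot R, \lnot Q.
                × closes — contains both R and \lnot R.
      branch 1.2 (add \lnot \lnot ((((\lnot S \to \lnot S) \land \lnot S) \land \lnot S) \land ((R \lor Q) \leftrightarrow R)), \lnot S):
        \lnot \lnot ((((\lnot S \to \lnot S) \land \lnot S) \land \lnot S) \land ((R \lor Q) \leftrightarrow R)): α-rule — add (((\lnot S \to \lnot S) \land \lnot S) \land \lnot S), ((R \lor Q) \leftrightarrow R).
        (((\lnot S \to \lnot S) \land \lnot S) \land \lnot S): α-rule — add ((\lnot S \to \lnot S) \land \lnot S), \lnot S.
        ((\lnot S \to \lnot S) \land \lnot S): α-rule — add (\lnot S \to \lnot S), \lnot S.
        ((R \lor Q) \leftrightarrow R): β-rule — branch into (R \lor Q), R  //  \lnot (R \lor Q), \lnot R.
          branch 1.2.1 (add (R \lor Q), R):
            (\lnot S \to \lnot S): β-rule — branch into \lnot \lnot S  //  \lnot S.
              branch 1.2.1.1 (add \lnot \lnot S):
                × closes — contains both S and \lnot S.
              branch 1.2.1.2 (add \lnot S):
                (R \lor Q): β-rule — branch into R  //  Q.
                  branch 1.2.1.2.1 (add R):
                    ○ open, literals {R=true, S=false}.
                  branch 1.2.1.2.2 (add Q):
                    ○ open, literals {Q=true, R=true, S=false}.
          branch 1.2.2 (add \lnot (R \lor Q), \lnot R):
            \lnot (R \lor Q): α-rule — add \lnot R, \lnot Q.
            (\lnot S \to \lnot S): β-rule — branch into \lnot \lnot S  //  \lnot S.
              branch 1.2.2.1 (add \lnot \lnot S):
                × closes — contains both S and \lnot S.
              branch 1.2.2.2 (add \lnot S):
                ○ open, literals {Q=false, R=false, S=false}.
  branch 2 (add \lnot (R \leftrightarrow (Q \land \lnot Q))):
    \lnot (R \leftrightarrow (Q \land \lnot Q)): β-rule — branch into R, \lnot (Q \land \lnot Q)  //  \lnot R, (Q \land \lnot Q).
      branch 2.1 (add R, \lnot (Q \land \lnot Q)):
        \lnot (Q \land \lnot Q): β-rule — branch into \lnot Q  //  \lnot \lnot Q.
          branch 2.1.1 (add \lnot Q):
            ○ open, literals {Q=false, R=true}.
          branch 2.1.2 (add \lnot \lnot Q):
            ○ open, literals {Q=true, R=true}.
      branch 2.2 (add \lnot R, (Q \land \lnot Q)):
        (Q \land \lnot Q): α-rule — add Q, \lnot Q.
        × closes — contains both Q and \lnot Q.
6 branches closed, 8 open.
An open branch gives a countermodel: S=true (unmentioned atoms arbitrary); under it the original formula is false.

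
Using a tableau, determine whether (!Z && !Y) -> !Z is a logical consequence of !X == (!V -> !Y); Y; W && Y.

Yes

Initial set: {(!X == (!V -> !Y)); Y; (W && Y); !((!Z && !Y) -> !Z)}.
(W && Y): α-rule — add W, Y.
!((!Z && !Y) -> !Z): α-rule — add (!Z && !Y), !!Z.
(!Z && !Y): α-rule — add !Z, !Y.
× closes — contains both Z and !Z.
All 1 branch closes.
Every branch closed, so the premises entail the conclusion.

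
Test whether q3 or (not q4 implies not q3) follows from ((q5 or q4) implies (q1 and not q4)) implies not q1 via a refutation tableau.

Initial set: {(((q5 or q4) implies (q1 and not q4)) implies not q1); not (q3 or (not q4 implies not q3))}.
not (q3 or (not q4 implies not q3)): α-rule — add not q3, not (not q4 implies not q3).
not (not q4 implies not q3): α-rule — add not q4, not not q3.
× closes — contains both q3 and not q3.
All 1 branch closes.
Every branch closed, so the premises entail the conclusion.

Yes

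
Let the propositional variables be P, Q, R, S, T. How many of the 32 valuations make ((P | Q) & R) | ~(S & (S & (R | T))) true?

Initial set: {T (((P | Q) & R) | ~(S & (S & (R | T))))}.
T (((P | Q) & R) | ~(S & (S & (R | T)))): β-rule — branch into T ((P | Q) & R)  //  T ~(S & (S & (R | T))).
  branch 1 (add T ((P | Q) & R)):
    T ((P | Q) & R): α-rule — add T (P | Q), T R.
    T (P | Q): β-rule — branch into T P  //  T Q.
      branch 1.1 (add T P):
        ○ open, literals {P=true, R=true}.
      branch 1.2 (add T Q):
        ○ open, literals {Q=true, R=true}.
  branch 2 (add T ~(S & (S & (R | T)))):
    T ~(S & (S & (R | T))): β-rule — branch into F S  //  F (S & (R | T)).
      branch 2.1 (add F S):
        ○ open, literals {S=false}.
      branch 2.2 (add F (S & (R | T))):
        F (S & (R | T)): β-rule — branch into F S  //  F (R | T).
          branch 2.2.1 (add F S):
            ○ open, literals {S=false}.
          branch 2.2.2 (add F (R | T)):
            F (R | T): α-rule — add F R, F T.
            ○ open, literals {R=false, T=false}.
0 branches closed, 5 open.
Each open branch fixes some atoms; the unmentioned ones are free. Counting distinct full assignments: branch {P=true, R=true} (Q, S, T) contributes 8 new; branch {Q=true, R=true} (P, S, T) contributes 4 new; branch {S=false} (P, Q, R, T) contributes 10 new; branch {S=false} (P, Q, R, T) contributes 0 new; branch {R=false, T=false} (P, Q, S) contributes 4 new. Total: 26.

26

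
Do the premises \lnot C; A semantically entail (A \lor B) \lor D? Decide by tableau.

Initial set: {\lnot C; A; \lnot ((A \lor B) \lor D)}.
\lnot ((A \lor B) \lor D): α-rule — add \lnot (A \lor B), \lnot D.
\lnot (A \lor B): α-rule — add \lnot A, \lnot B.
× closes — contains both A and \lnot A.
All 1 branch closes.
Every branch closed, so the premises entail the conclusion.

Yes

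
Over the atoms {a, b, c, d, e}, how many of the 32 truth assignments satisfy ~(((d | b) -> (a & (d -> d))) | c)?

6

Initial set: {~(((d | b) -> (a & (d -> d))) | c)}.
~(((d | b) -> (a & (d -> d))) | c): α-rule — add ~((d | b) -> (a & (d -> d))), ~c.
~((d | b) -> (a & (d -> d))): α-rule — add (d | b), ~(a & (d -> d)).
(d | b): β-rule — branch into d  //  b.
  branch 1 (add d):
    ~(a & (d -> d)): β-rule — branch into ~a  //  ~(d -> d).
      branch 1.1 (add ~a):
        ○ open, literals {a=false, c=false, d=true}.
      branch 1.2 (add ~(d -> d)):
        ~(d -> d): α-rule — add d, ~d.
        × closes — contains both d and ~d.
  branch 2 (add b):
    ~(a & (d -> d)): β-rule — branch into ~a  //  ~(d -> d).
      branch 2.1 (add ~a):
        ○ open, literals {a=false, b=true, c=false}.
      branch 2.2 (add ~(d -> d)):
        ~(d -> d): α-rule — add d, ~d.
        × closes — contains both d and ~d.
2 branches closed, 2 open.
Each open branch fixes some atoms; the unmentioned ones are free. Counting distinct full assignments: branch {a=false, c=false, d=true} (b, e) contributes 4 new; branch {a=false, b=true, c=false} (d, e) contributes 2 new. Total: 6.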